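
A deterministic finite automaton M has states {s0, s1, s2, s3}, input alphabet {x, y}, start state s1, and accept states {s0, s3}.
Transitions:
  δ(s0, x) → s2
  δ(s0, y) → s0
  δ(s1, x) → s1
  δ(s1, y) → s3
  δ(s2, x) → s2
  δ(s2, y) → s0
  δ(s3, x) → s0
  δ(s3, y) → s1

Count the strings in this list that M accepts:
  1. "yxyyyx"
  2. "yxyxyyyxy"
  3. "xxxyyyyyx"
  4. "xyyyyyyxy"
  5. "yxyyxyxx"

"yxyyyx": rejected
"yxyxyyyxy": accepted
"xxxyyyyyx": accepted
"xyyyyyyxy": accepted
"yxyyxyxx": rejected

3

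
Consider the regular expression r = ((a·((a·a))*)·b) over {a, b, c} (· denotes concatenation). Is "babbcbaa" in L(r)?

No split of babbcbaa into u·v has (a·((a·a))*) matching u and b matching v.

no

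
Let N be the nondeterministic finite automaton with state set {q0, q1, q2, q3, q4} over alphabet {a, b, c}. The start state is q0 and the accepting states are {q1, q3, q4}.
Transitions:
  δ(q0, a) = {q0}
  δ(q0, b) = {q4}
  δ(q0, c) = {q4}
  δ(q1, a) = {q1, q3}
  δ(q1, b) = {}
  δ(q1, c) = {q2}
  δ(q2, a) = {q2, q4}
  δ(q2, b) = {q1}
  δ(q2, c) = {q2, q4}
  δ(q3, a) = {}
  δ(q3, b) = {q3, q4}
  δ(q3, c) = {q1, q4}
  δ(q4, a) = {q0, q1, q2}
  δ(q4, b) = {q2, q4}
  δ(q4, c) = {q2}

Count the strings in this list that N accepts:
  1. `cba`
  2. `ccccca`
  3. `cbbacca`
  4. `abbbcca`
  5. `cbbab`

`cba`: accepted
`ccccca`: accepted
`cbbacca`: accepted
`abbbcca`: accepted
`cbbab`: accepted

5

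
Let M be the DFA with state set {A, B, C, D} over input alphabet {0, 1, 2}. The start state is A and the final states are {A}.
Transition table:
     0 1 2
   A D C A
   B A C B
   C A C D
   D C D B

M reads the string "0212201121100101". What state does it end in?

C

A --0--> D
D --2--> B
B --1--> C
C --2--> D
D --2--> B
B --0--> A
A --1--> C
C --1--> C
C --2--> D
D --1--> D
D --1--> D
D --0--> C
C --0--> A
A --1--> C
C --0--> A
A --1--> C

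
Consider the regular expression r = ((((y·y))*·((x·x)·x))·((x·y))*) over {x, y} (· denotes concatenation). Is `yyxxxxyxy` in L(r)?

Split as yyxxx·xyxy: (((y·y))*·((x·x)·x)) matches yyxxx and ((x·y))* matches xyxy.

yes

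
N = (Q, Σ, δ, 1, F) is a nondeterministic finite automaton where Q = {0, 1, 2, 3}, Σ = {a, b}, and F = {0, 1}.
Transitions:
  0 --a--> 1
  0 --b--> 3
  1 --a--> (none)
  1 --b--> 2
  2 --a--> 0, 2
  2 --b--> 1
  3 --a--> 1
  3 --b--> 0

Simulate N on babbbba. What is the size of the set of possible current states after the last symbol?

3

Start: {1}
read b: {2}
read a: {0, 2}
read b: {1, 3}
read b: {0, 2}
read b: {1, 3}
read b: {0, 2}
read a: {0, 1, 2}
Final reachable set {0, 1, 2} has 3 states.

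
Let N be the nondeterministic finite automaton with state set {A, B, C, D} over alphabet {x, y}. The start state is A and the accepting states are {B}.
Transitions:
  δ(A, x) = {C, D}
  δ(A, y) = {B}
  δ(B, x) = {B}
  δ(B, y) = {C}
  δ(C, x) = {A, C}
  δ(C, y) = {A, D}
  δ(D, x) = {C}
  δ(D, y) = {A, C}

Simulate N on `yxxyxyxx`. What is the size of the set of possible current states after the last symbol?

Start: {A}
read y: {B}
read x: {B}
read x: {B}
read y: {C}
read x: {A, C}
read y: {A, B, D}
read x: {B, C, D}
read x: {A, B, C}
Final reachable set {A, B, C} has 3 states.

3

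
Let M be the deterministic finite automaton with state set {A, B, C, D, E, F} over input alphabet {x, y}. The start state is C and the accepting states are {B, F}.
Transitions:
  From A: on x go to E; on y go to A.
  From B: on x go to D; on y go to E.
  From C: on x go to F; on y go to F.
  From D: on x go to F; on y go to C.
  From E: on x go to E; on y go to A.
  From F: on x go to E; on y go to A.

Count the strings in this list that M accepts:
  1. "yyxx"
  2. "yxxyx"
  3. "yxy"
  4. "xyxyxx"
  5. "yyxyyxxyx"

0

"yyxx": rejected
"yxxyx": rejected
"yxy": rejected
"xyxyxx": rejected
"yyxyyxxyx": rejected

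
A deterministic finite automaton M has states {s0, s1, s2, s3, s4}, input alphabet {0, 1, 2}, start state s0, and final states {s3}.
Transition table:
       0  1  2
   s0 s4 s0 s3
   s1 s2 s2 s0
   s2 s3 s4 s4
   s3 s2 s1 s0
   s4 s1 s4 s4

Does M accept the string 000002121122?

rejected

s0 --0--> s4
s4 --0--> s1
s1 --0--> s2
s2 --0--> s3
s3 --0--> s2
s2 --2--> s4
s4 --1--> s4
s4 --2--> s4
s4 --1--> s4
s4 --1--> s4
s4 --2--> s4
s4 --2--> s4
End in state s4, which is not an accepting state.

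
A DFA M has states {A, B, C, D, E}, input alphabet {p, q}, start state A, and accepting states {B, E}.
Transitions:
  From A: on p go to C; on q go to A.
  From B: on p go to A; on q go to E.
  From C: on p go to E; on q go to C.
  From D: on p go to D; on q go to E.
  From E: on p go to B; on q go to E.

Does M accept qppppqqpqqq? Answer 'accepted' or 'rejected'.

rejected

A --q--> A
A --p--> C
C --p--> E
E --p--> B
B --p--> A
A --q--> A
A --q--> A
A --p--> C
C --q--> C
C --q--> C
C --q--> C
End in state C, which is not an accepting state.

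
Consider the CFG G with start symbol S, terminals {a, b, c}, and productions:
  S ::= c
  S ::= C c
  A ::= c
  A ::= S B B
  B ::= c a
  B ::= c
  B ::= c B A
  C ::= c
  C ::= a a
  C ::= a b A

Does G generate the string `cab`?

no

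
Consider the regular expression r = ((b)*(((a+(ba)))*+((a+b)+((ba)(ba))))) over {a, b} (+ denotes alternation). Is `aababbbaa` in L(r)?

no

No split of aababbbaa into u·v has (b)* matching u and (((a+(ba)))*+((a+b)+((ba)(ba)))) matching v.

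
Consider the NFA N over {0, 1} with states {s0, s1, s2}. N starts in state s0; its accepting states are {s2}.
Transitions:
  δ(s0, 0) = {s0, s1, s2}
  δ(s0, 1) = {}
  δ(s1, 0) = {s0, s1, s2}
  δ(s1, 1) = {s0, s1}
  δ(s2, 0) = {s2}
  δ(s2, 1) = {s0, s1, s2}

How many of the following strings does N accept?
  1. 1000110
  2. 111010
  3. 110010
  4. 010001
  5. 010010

1000110: rejected
111010: rejected
110010: rejected
010001: accepted
010010: accepted

2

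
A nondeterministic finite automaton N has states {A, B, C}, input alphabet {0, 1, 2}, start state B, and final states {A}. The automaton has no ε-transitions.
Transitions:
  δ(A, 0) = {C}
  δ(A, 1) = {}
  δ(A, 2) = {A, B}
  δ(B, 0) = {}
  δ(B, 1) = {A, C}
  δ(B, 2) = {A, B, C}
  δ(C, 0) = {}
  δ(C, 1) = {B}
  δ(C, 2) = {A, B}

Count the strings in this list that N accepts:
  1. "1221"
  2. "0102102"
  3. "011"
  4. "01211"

"1221": accepted
"0102102": rejected
"011": rejected
"01211": rejected

1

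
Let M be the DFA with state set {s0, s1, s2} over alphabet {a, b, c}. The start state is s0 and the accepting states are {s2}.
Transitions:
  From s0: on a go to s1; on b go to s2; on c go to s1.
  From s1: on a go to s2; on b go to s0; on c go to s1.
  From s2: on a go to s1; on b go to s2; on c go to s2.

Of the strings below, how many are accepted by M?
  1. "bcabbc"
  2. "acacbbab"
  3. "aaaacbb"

2

"bcabbc": accepted
"acacbbab": rejected
"aaaacbb": accepted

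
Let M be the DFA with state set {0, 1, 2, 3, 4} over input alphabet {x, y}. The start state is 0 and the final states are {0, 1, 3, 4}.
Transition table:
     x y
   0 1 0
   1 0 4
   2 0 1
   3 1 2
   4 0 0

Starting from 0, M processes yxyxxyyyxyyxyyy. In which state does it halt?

0

0 --y--> 0
0 --x--> 1
1 --y--> 4
4 --x--> 0
0 --x--> 1
1 --y--> 4
4 --y--> 0
0 --y--> 0
0 --x--> 1
1 --y--> 4
4 --y--> 0
0 --x--> 1
1 --y--> 4
4 --y--> 0
0 --y--> 0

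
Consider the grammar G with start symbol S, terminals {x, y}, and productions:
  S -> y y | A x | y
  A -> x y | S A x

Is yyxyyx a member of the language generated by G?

no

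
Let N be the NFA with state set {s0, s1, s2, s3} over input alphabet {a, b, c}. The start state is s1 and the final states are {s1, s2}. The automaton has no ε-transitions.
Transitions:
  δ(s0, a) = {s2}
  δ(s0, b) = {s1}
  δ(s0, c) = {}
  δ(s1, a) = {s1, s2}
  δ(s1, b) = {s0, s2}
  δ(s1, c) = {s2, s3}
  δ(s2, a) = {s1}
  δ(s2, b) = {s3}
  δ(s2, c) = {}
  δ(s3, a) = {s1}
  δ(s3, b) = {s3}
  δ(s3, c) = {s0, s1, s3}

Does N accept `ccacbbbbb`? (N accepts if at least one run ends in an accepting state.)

Start: {s1}
read c: {s2, s3}
read c: {s0, s1, s3}
read a: {s1, s2}
read c: {s2, s3}
read b: {s3}
read b: {s3}
read b: {s3}
read b: {s3}
read b: {s3}
Reachable ∩ accepting = {} — empty.

rejected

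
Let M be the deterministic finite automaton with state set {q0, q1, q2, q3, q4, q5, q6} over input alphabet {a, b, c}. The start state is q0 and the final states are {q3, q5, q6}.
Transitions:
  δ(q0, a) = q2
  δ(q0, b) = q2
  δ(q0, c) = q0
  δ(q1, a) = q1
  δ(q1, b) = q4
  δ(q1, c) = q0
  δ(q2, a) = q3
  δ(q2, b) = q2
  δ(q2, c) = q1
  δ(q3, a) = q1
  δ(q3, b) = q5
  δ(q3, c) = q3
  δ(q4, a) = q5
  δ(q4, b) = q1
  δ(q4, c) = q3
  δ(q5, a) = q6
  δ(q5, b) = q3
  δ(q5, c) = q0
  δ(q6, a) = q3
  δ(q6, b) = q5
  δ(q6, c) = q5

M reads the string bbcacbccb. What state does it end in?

q2

q0 --b--> q2
q2 --b--> q2
q2 --c--> q1
q1 --a--> q1
q1 --c--> q0
q0 --b--> q2
q2 --c--> q1
q1 --c--> q0
q0 --b--> q2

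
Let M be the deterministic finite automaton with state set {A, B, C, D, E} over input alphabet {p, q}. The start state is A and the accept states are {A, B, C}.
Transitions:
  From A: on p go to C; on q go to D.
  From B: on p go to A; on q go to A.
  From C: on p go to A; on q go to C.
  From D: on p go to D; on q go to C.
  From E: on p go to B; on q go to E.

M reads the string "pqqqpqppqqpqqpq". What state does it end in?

A --p--> C
C --q--> C
C --q--> C
C --q--> C
C --p--> A
A --q--> D
D --p--> D
D --p--> D
D --q--> C
C --q--> C
C --p--> A
A --q--> D
D --q--> C
C --p--> A
A --q--> D

D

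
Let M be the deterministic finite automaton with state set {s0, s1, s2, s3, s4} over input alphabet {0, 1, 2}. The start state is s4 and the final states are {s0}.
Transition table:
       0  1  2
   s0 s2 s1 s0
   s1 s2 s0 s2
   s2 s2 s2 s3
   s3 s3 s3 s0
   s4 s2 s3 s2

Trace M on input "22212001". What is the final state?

s4 --2--> s2
s2 --2--> s3
s3 --2--> s0
s0 --1--> s1
s1 --2--> s2
s2 --0--> s2
s2 --0--> s2
s2 --1--> s2

s2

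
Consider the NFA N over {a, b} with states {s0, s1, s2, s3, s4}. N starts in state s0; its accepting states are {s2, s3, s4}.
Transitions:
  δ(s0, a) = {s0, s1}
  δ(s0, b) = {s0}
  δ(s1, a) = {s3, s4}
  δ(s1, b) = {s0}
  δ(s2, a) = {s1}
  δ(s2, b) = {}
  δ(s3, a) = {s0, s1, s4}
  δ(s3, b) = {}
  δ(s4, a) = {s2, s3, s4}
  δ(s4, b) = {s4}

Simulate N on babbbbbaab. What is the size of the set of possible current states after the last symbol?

2

Start: {s0}
read b: {s0}
read a: {s0, s1}
read b: {s0}
read b: {s0}
read b: {s0}
read b: {s0}
read b: {s0}
read a: {s0, s1}
read a: {s0, s1, s3, s4}
read b: {s0, s4}
Final reachable set {s0, s4} has 2 states.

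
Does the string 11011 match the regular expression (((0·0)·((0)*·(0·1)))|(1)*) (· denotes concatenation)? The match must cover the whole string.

no

Neither ((0·0)·((0)*·(0·1))) nor (1)* matches 11011.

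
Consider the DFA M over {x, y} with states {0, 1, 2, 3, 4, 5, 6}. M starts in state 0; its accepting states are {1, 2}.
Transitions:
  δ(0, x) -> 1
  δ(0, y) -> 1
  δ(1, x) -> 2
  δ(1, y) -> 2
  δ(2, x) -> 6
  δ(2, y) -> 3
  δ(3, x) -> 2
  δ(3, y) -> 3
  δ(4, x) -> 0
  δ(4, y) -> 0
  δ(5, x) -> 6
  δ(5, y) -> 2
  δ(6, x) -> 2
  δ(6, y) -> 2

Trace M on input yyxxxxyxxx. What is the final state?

2

0 --y--> 1
1 --y--> 2
2 --x--> 6
6 --x--> 2
2 --x--> 6
6 --x--> 2
2 --y--> 3
3 --x--> 2
2 --x--> 6
6 --x--> 2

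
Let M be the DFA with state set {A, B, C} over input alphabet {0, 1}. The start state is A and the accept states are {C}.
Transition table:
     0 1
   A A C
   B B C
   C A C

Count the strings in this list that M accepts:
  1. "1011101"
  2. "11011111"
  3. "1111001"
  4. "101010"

3

"1011101": accepted
"11011111": accepted
"1111001": accepted
"101010": rejected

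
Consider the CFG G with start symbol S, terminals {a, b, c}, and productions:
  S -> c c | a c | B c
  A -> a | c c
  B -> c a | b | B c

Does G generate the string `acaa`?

no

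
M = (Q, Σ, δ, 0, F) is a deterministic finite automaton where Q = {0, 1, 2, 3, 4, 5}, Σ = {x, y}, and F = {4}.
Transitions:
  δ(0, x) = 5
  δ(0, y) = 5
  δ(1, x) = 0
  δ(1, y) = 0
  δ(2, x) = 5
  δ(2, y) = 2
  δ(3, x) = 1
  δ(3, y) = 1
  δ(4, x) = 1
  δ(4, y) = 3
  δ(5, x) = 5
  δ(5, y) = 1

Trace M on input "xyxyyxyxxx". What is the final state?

0 --x--> 5
5 --y--> 1
1 --x--> 0
0 --y--> 5
5 --y--> 1
1 --x--> 0
0 --y--> 5
5 --x--> 5
5 --x--> 5
5 --x--> 5

5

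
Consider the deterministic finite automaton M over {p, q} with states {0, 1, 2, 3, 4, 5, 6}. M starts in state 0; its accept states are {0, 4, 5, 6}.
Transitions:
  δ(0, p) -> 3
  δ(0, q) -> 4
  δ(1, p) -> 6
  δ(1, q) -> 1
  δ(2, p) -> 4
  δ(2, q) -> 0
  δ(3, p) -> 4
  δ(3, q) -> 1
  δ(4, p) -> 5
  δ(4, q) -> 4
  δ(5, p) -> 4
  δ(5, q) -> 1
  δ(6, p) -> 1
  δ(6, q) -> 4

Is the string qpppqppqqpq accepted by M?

0 --q--> 4
4 --p--> 5
5 --p--> 4
4 --p--> 5
5 --q--> 1
1 --p--> 6
6 --p--> 1
1 --q--> 1
1 --q--> 1
1 --p--> 6
6 --q--> 4
End in state 4, which is an accepting state.

accepted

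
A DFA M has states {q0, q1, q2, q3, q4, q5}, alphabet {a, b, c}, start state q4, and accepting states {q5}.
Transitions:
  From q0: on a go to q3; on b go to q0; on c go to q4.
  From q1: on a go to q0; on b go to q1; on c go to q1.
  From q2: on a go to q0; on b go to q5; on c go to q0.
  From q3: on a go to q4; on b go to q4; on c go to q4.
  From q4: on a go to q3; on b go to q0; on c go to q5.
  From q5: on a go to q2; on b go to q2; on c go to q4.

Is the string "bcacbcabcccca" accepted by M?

rejected

q4 --b--> q0
q0 --c--> q4
q4 --a--> q3
q3 --c--> q4
q4 --b--> q0
q0 --c--> q4
q4 --a--> q3
q3 --b--> q4
q4 --c--> q5
q5 --c--> q4
q4 --c--> q5
q5 --c--> q4
q4 --a--> q3
End in state q3, which is not an accepting state.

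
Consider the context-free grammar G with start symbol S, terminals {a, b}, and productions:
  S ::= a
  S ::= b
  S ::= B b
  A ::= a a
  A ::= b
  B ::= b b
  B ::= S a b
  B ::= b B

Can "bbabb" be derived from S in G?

yes

S ⇒ Bb ⇒ bBb ⇒ bSabb ⇒ bbabb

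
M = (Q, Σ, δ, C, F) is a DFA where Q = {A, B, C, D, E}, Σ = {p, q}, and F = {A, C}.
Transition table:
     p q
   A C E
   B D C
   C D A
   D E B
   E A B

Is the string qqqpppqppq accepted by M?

accepted

C --q--> A
A --q--> E
E --q--> B
B --p--> D
D --p--> E
E --p--> A
A --q--> E
E --p--> A
A --p--> C
C --q--> A
End in state A, which is an accepting state.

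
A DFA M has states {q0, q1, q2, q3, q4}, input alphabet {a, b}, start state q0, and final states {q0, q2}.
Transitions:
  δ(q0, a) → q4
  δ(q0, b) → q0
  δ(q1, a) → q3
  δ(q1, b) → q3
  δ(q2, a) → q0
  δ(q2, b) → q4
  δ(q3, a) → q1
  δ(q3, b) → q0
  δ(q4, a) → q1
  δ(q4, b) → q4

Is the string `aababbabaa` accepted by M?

rejected

q0 --a--> q4
q4 --a--> q1
q1 --b--> q3
q3 --a--> q1
q1 --b--> q3
q3 --b--> q0
q0 --a--> q4
q4 --b--> q4
q4 --a--> q1
q1 --a--> q3
End in state q3, which is not an accepting state.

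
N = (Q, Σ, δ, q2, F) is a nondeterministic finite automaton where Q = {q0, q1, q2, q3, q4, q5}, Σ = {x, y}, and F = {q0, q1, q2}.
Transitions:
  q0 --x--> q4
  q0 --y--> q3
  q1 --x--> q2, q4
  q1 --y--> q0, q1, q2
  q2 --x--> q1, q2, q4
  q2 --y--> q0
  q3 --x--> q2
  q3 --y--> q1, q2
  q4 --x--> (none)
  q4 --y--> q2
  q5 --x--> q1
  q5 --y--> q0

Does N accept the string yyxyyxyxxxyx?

rejected

Start: {q2}
read y: {q0}
read y: {q3}
read x: {q2}
read y: {q0}
read y: {q3}
read x: {q2}
read y: {q0}
read x: {q4}
read x: {}
The reachable set is empty and stays empty for the remaining 3 symbols.
Reachable ∩ accepting = {} — empty.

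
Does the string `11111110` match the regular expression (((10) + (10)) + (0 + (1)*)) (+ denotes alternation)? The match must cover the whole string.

no

Neither ((10)+(10)) nor (0+(1)*) matches 11111110.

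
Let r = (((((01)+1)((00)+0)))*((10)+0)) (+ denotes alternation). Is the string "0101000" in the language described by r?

Split as 010100·0: ((((01)+1)((00)+0)))* matches 010100 and ((10)+0) matches 0.

yes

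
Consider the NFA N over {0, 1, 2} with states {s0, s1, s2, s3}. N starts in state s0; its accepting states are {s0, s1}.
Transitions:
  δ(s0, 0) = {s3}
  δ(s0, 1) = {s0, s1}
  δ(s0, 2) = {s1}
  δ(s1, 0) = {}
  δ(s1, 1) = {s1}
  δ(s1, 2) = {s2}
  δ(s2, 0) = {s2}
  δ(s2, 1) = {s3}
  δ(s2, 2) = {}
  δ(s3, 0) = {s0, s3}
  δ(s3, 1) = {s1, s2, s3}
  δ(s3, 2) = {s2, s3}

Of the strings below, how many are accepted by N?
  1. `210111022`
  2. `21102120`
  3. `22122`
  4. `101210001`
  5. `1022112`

1

`210111022`: rejected
`21102120`: rejected
`22122`: rejected
`101210001`: accepted
`1022112`: rejected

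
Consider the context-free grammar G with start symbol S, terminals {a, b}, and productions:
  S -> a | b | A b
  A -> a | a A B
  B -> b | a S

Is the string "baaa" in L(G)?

no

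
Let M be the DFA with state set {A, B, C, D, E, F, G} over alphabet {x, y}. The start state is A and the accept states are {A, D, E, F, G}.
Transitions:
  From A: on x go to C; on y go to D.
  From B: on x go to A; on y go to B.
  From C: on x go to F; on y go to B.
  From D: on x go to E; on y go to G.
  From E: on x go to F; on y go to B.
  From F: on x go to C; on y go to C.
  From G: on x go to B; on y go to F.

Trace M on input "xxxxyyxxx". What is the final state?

A --x--> C
C --x--> F
F --x--> C
C --x--> F
F --y--> C
C --y--> B
B --x--> A
A --x--> C
C --x--> F

F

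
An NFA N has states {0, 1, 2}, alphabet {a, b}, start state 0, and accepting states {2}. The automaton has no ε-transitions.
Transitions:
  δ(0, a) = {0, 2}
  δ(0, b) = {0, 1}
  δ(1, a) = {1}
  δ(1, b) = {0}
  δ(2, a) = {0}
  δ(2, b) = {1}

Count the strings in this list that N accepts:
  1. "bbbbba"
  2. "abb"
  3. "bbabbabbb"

"bbbbba": accepted
"abb": rejected
"bbabbabbb": rejected

1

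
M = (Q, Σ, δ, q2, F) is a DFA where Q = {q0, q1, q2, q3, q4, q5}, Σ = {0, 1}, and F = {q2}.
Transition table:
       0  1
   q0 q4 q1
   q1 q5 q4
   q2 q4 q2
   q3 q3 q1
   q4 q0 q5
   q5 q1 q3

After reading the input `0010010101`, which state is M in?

q3

q2 --0--> q4
q4 --0--> q0
q0 --1--> q1
q1 --0--> q5
q5 --0--> q1
q1 --1--> q4
q4 --0--> q0
q0 --1--> q1
q1 --0--> q5
q5 --1--> q3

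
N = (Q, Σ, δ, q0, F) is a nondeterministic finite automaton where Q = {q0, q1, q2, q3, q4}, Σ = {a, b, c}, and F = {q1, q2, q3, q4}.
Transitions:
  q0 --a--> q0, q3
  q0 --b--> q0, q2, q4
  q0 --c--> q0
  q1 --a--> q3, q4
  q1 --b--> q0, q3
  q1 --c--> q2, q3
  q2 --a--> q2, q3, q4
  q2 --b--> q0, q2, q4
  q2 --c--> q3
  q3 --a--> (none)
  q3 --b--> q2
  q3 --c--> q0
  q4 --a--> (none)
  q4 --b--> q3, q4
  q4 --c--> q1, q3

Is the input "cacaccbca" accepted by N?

Start: {q0}
read c: {q0}
read a: {q0, q3}
read c: {q0}
read a: {q0, q3}
read c: {q0}
read c: {q0}
read b: {q0, q2, q4}
read c: {q0, q1, q3}
read a: {q0, q3, q4}
Reachable ∩ accepting = {q3, q4} — nonempty.

accepted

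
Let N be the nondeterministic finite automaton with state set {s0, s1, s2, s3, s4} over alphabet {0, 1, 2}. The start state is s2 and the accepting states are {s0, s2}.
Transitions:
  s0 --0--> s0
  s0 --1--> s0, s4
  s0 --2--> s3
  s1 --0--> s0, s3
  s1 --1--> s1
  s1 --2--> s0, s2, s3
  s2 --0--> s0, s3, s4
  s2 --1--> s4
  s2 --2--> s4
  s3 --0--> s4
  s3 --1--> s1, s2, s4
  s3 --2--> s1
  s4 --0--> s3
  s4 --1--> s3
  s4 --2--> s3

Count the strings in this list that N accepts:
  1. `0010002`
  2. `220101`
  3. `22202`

0

`0010002`: rejected
`220101`: rejected
`22202`: rejected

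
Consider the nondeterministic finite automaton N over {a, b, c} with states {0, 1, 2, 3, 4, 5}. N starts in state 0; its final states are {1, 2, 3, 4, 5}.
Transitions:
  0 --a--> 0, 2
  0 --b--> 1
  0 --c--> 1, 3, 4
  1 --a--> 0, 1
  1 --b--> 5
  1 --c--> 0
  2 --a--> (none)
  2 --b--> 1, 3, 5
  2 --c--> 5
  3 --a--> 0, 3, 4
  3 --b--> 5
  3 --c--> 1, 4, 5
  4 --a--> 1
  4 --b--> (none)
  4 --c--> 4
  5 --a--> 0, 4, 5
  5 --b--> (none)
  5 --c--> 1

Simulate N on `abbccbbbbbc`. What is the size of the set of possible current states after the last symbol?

Start: {0}
read a: {0, 2}
read b: {1, 3, 5}
read b: {5}
read c: {1}
read c: {0}
read b: {1}
read b: {5}
read b: {}
The reachable set is empty and stays empty for the remaining 3 symbols.
Final reachable set {} has 0 states.

0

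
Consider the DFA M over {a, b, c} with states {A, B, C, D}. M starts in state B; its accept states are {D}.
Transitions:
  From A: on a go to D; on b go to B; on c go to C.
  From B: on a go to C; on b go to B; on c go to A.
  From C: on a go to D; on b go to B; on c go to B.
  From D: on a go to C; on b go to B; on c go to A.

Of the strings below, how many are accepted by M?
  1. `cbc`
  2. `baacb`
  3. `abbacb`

`cbc`: rejected
`baacb`: rejected
`abbacb`: rejected

0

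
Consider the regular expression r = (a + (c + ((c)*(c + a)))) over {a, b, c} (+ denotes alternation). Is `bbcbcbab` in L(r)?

Neither a nor (c+((c)*(c+a))) matches bbcbcbab.

no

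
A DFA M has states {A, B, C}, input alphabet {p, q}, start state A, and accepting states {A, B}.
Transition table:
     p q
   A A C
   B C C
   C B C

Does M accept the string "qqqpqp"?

accepted

A --q--> C
C --q--> C
C --q--> C
C --p--> B
B --q--> C
C --p--> B
End in state B, which is an accepting state.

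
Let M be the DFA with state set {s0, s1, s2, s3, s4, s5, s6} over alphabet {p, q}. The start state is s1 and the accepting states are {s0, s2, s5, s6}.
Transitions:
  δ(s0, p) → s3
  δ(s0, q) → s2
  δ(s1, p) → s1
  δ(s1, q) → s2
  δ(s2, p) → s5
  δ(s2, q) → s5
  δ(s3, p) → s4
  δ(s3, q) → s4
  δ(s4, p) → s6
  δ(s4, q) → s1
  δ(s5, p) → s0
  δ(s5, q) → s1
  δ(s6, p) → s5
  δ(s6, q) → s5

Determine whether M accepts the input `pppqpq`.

rejected

s1 --p--> s1
s1 --p--> s1
s1 --p--> s1
s1 --q--> s2
s2 --p--> s5
s5 --q--> s1
End in state s1, which is not an accepting state.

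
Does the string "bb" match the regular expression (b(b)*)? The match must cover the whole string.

Split as b·b: b matches b and (b)* matches b.

yes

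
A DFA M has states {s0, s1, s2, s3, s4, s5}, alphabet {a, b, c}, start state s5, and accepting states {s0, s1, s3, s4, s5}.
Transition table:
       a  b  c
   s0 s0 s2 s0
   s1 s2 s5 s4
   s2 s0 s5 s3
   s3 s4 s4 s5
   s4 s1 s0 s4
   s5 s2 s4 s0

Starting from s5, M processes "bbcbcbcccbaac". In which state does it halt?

s0

s5 --b--> s4
s4 --b--> s0
s0 --c--> s0
s0 --b--> s2
s2 --c--> s3
s3 --b--> s4
s4 --c--> s4
s4 --c--> s4
s4 --c--> s4
s4 --b--> s0
s0 --a--> s0
s0 --a--> s0
s0 --c--> s0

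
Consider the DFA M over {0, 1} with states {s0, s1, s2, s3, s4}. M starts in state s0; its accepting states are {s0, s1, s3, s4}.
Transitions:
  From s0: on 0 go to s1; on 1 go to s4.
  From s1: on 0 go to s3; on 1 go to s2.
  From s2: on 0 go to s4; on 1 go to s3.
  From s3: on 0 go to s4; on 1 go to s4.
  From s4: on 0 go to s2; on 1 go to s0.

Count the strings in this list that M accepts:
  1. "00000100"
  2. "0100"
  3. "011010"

2

"00000100": accepted
"0100": rejected
"011010": accepted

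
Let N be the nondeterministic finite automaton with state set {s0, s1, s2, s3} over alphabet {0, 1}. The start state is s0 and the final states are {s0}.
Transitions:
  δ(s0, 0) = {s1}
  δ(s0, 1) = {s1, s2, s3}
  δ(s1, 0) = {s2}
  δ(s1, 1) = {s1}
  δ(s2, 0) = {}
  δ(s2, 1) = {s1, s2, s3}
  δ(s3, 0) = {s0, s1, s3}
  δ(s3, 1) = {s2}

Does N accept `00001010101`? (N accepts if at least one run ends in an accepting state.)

Start: {s0}
read 0: {s1}
read 0: {s2}
read 0: {}
The reachable set is empty and stays empty for the remaining 8 symbols.
Reachable ∩ accepting = {} — empty.

rejected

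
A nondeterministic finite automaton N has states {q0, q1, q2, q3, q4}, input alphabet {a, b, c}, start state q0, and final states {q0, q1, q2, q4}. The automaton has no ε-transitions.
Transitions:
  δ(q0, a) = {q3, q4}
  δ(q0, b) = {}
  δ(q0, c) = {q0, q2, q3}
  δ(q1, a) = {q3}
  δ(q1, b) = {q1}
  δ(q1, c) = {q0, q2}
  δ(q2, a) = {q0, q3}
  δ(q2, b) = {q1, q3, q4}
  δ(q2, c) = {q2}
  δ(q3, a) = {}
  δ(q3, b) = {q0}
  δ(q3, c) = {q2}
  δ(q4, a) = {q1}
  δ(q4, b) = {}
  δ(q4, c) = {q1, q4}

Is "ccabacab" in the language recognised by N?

accepted

Start: {q0}
read c: {q0, q2, q3}
read c: {q0, q2, q3}
read a: {q0, q3, q4}
read b: {q0}
read a: {q3, q4}
read c: {q1, q2, q4}
read a: {q0, q1, q3}
read b: {q0, q1}
Reachable ∩ accepting = {q0, q1} — nonempty.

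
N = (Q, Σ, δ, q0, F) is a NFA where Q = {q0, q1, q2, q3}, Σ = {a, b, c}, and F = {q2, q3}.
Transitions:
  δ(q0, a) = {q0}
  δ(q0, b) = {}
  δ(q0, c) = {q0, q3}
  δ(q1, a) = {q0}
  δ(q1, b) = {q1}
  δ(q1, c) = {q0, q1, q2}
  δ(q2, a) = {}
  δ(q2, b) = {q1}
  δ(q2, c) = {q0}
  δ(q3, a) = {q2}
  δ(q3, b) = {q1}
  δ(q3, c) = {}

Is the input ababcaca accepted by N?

rejected

Start: {q0}
read a: {q0}
read b: {}
The reachable set is empty and stays empty for the remaining 6 symbols.
Reachable ∩ accepting = {} — empty.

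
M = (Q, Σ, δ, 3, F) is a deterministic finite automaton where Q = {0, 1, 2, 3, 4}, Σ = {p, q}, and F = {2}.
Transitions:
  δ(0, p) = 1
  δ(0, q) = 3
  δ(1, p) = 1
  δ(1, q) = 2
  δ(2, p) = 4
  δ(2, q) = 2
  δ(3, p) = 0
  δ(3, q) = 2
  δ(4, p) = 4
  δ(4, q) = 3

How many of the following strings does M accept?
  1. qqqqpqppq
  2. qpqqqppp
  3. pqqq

2

qqqqpqppq: accepted
qpqqqppp: rejected
pqqq: accepted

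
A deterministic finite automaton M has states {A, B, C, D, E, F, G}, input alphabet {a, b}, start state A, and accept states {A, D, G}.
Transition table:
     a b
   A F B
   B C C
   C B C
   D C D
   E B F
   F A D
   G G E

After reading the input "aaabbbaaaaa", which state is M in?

A --a--> F
F --a--> A
A --a--> F
F --b--> D
D --b--> D
D --b--> D
D --a--> C
C --a--> B
B --a--> C
C --a--> B
B --a--> C

C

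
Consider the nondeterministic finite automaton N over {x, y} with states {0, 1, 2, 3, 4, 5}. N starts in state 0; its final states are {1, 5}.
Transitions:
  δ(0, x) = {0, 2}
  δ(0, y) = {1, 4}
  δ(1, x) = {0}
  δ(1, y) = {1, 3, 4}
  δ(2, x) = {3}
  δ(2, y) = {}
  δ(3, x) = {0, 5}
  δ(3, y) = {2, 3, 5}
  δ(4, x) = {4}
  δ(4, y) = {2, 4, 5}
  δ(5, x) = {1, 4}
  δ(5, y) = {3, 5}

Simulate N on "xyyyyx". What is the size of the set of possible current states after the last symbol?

5

Start: {0}
read x: {0, 2}
read y: {1, 4}
read y: {1, 2, 3, 4, 5}
read y: {1, 2, 3, 4, 5}
read y: {1, 2, 3, 4, 5}
read x: {0, 1, 3, 4, 5}
Final reachable set {0, 1, 3, 4, 5} has 5 states.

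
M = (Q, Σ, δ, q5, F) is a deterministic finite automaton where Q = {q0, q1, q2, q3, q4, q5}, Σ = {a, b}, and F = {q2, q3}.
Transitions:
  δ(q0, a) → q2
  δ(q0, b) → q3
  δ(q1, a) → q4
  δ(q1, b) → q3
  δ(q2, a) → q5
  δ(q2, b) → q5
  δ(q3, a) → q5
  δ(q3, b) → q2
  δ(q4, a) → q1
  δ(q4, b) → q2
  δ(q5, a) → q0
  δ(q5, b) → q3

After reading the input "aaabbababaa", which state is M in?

q0

q5 --a--> q0
q0 --a--> q2
q2 --a--> q5
q5 --b--> q3
q3 --b--> q2
q2 --a--> q5
q5 --b--> q3
q3 --a--> q5
q5 --b--> q3
q3 --a--> q5
q5 --a--> q0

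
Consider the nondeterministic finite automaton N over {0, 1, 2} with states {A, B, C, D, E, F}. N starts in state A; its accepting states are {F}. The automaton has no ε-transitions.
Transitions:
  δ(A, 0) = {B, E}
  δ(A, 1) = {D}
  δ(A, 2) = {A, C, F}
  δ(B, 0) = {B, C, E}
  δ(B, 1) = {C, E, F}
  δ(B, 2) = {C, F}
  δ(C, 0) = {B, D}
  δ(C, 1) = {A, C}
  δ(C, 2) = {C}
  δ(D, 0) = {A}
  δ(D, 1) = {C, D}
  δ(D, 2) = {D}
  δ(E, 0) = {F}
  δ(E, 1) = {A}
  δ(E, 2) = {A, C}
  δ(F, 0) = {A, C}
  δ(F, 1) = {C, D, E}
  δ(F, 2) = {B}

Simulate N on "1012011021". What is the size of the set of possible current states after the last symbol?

Start: {A}
read 1: {D}
read 0: {A}
read 1: {D}
read 2: {D}
read 0: {A}
read 1: {D}
read 1: {C, D}
read 0: {A, B, D}
read 2: {A, C, D, F}
read 1: {A, C, D, E}
Final reachable set {A, C, D, E} has 4 states.

4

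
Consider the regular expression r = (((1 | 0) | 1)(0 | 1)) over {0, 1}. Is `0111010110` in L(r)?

No split of 0111010110 into u·v has ((1|0)|1) matching u and (0|1) matching v.

no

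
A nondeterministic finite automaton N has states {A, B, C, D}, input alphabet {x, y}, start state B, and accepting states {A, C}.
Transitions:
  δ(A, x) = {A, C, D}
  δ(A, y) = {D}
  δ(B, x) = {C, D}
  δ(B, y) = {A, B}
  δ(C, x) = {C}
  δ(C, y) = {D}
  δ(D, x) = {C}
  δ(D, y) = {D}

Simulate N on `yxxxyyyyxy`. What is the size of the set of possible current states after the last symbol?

Start: {B}
read y: {A, B}
read x: {A, C, D}
read x: {A, C, D}
read x: {A, C, D}
read y: {D}
read y: {D}
read y: {D}
read y: {D}
read x: {C}
read y: {D}
Final reachable set {D} has 1 state.

1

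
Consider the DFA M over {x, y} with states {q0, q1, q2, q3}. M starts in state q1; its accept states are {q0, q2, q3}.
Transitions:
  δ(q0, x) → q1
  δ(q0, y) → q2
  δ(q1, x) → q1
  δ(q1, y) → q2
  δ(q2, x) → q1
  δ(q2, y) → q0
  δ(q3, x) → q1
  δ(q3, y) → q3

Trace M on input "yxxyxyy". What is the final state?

q1 --y--> q2
q2 --x--> q1
q1 --x--> q1
q1 --y--> q2
q2 --x--> q1
q1 --y--> q2
q2 --y--> q0

q0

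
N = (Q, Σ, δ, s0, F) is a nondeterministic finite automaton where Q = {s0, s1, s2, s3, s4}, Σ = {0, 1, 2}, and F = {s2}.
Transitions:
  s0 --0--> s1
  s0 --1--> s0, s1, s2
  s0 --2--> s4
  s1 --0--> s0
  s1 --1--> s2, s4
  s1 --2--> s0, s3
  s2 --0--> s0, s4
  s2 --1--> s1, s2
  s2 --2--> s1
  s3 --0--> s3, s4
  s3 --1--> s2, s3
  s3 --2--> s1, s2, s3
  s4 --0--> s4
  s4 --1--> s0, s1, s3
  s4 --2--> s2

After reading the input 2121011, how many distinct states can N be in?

5

Start: {s0}
read 2: {s4}
read 1: {s0, s1, s3}
read 2: {s0, s1, s2, s3, s4}
read 1: {s0, s1, s2, s3, s4}
read 0: {s0, s1, s3, s4}
read 1: {s0, s1, s2, s3, s4}
read 1: {s0, s1, s2, s3, s4}
Final reachable set {s0, s1, s2, s3, s4} has 5 states.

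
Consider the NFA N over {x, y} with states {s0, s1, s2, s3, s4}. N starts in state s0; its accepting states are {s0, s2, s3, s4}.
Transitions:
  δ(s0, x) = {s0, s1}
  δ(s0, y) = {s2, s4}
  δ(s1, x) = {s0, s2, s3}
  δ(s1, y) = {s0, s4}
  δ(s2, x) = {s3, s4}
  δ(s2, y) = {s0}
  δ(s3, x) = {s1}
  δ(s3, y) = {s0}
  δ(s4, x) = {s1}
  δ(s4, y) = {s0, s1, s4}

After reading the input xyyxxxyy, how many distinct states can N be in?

Start: {s0}
read x: {s0, s1}
read y: {s0, s2, s4}
read y: {s0, s1, s2, s4}
read x: {s0, s1, s2, s3, s4}
read x: {s0, s1, s2, s3, s4}
read x: {s0, s1, s2, s3, s4}
read y: {s0, s1, s2, s4}
read y: {s0, s1, s2, s4}
Final reachable set {s0, s1, s2, s4} has 4 states.

4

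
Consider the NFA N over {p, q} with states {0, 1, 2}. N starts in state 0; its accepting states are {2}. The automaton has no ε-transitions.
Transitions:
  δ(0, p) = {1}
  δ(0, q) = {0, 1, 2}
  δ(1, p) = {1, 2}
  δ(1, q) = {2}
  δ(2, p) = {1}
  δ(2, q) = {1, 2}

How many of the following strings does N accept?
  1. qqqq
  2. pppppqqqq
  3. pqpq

3

qqqq: accepted
pppppqqqq: accepted
pqpq: accepted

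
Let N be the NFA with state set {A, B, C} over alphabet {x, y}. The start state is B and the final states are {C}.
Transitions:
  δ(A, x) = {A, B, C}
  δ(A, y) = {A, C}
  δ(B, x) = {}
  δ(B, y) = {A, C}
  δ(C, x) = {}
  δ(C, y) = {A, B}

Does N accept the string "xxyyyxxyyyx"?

Start: {B}
read x: {}
The reachable set is empty and stays empty for the remaining 10 symbols.
Reachable ∩ accepting = {} — empty.

rejected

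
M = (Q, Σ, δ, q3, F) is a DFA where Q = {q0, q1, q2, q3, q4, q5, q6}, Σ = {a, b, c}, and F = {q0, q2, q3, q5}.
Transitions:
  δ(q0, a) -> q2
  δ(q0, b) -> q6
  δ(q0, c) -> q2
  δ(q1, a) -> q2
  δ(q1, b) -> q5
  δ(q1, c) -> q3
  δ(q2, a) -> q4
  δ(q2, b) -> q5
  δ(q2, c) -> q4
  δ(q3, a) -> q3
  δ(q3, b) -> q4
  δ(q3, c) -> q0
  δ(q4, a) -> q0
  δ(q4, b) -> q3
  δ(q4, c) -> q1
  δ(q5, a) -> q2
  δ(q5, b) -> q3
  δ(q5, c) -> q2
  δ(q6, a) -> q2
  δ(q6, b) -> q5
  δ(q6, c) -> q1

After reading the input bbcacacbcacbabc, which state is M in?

q2

q3 --b--> q4
q4 --b--> q3
q3 --c--> q0
q0 --a--> q2
q2 --c--> q4
q4 --a--> q0
q0 --c--> q2
q2 --b--> q5
q5 --c--> q2
q2 --a--> q4
q4 --c--> q1
q1 --b--> q5
q5 --a--> q2
q2 --b--> q5
q5 --c--> q2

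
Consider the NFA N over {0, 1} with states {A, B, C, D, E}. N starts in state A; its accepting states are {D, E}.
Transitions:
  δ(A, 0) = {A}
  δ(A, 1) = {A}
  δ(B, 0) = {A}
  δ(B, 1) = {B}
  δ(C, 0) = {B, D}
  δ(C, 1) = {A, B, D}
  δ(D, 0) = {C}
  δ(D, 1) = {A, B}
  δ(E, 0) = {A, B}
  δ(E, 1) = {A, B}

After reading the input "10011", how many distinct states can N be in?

Start: {A}
read 1: {A}
read 0: {A}
read 0: {A}
read 1: {A}
read 1: {A}
Final reachable set {A} has 1 state.

1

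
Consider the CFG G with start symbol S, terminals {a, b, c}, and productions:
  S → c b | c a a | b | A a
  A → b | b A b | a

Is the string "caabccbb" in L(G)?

no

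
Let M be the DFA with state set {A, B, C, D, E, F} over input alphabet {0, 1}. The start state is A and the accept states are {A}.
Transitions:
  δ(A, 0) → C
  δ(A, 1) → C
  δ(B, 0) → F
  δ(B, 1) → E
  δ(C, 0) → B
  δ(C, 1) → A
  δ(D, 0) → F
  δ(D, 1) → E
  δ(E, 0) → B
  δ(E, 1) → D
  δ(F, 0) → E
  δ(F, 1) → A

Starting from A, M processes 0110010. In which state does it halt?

A --0--> C
C --1--> A
A --1--> C
C --0--> B
B --0--> F
F --1--> A
A --0--> C

C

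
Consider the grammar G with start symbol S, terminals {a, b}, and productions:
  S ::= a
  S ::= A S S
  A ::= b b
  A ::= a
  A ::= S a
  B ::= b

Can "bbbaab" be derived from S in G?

no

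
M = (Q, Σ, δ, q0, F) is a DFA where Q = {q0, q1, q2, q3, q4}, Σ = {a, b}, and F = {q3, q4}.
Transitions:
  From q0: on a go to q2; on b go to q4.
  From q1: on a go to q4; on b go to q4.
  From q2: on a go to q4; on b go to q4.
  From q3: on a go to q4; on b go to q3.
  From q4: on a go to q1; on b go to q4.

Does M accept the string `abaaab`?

q0 --a--> q2
q2 --b--> q4
q4 --a--> q1
q1 --a--> q4
q4 --a--> q1
q1 --b--> q4
End in state q4, which is an accepting state.

accepted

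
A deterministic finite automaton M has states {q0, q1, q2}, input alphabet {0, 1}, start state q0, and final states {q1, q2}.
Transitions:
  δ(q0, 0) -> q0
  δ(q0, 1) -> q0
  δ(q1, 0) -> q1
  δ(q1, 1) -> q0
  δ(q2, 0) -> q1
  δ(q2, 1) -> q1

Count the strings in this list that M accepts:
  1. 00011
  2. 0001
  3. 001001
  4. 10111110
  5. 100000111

0

00011: rejected
0001: rejected
001001: rejected
10111110: rejected
100000111: rejected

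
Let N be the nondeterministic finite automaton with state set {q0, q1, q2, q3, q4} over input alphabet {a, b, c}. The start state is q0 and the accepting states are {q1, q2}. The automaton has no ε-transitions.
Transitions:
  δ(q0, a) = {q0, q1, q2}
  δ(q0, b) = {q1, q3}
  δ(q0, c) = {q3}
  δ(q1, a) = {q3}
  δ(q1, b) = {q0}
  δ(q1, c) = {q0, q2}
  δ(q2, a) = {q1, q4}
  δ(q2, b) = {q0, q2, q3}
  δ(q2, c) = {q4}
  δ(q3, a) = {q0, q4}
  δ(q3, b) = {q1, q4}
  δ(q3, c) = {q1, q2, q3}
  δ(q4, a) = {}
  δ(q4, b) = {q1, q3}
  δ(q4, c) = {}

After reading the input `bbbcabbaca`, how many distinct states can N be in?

5

Start: {q0}
read b: {q1, q3}
read b: {q0, q1, q4}
read b: {q0, q1, q3}
read c: {q0, q1, q2, q3}
read a: {q0, q1, q2, q3, q4}
read b: {q0, q1, q2, q3, q4}
read b: {q0, q1, q2, q3, q4}
read a: {q0, q1, q2, q3, q4}
read c: {q0, q1, q2, q3, q4}
read a: {q0, q1, q2, q3, q4}
Final reachable set {q0, q1, q2, q3, q4} has 5 states.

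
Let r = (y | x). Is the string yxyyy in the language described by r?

Neither y nor x matches yxyyy.

no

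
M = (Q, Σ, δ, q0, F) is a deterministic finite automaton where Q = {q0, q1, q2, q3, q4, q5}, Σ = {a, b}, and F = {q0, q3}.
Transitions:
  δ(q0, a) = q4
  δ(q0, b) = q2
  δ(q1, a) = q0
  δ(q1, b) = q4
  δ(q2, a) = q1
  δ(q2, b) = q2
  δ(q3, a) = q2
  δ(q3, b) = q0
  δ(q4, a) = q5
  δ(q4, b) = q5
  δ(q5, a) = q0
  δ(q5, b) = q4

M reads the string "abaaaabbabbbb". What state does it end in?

q5

q0 --a--> q4
q4 --b--> q5
q5 --a--> q0
q0 --a--> q4
q4 --a--> q5
q5 --a--> q0
q0 --b--> q2
q2 --b--> q2
q2 --a--> q1
q1 --b--> q4
q4 --b--> q5
q5 --b--> q4
q4 --b--> q5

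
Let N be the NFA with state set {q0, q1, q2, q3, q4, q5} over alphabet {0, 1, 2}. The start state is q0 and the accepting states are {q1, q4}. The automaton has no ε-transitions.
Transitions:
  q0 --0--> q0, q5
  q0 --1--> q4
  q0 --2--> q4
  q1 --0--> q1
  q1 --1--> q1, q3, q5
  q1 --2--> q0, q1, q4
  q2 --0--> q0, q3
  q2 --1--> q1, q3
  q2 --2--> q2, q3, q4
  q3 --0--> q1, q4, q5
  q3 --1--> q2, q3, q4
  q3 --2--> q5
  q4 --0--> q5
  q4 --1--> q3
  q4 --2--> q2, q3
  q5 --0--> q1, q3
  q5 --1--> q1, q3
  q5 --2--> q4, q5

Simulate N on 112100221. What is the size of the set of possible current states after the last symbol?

5

Start: {q0}
read 1: {q4}
read 1: {q3}
read 2: {q5}
read 1: {q1, q3}
read 0: {q1, q4, q5}
read 0: {q1, q3, q5}
read 2: {q0, q1, q4, q5}
read 2: {q0, q1, q2, q3, q4, q5}
read 1: {q1, q2, q3, q4, q5}
Final reachable set {q1, q2, q3, q4, q5} has 5 states.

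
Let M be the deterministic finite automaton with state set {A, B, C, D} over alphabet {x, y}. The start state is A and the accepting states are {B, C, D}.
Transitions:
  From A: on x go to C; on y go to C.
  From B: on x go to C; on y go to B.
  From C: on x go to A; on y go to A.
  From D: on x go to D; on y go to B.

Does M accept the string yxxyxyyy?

rejected

A --y--> C
C --x--> A
A --x--> C
C --y--> A
A --x--> C
C --y--> A
A --y--> C
C --y--> A
End in state A, which is not an accepting state.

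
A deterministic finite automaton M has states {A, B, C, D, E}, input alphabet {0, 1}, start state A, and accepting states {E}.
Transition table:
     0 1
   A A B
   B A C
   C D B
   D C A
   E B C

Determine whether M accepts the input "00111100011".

A --0--> A
A --0--> A
A --1--> B
B --1--> C
C --1--> B
B --1--> C
C --0--> D
D --0--> C
C --0--> D
D --1--> A
A --1--> B
End in state B, which is not an accepting state.

rejected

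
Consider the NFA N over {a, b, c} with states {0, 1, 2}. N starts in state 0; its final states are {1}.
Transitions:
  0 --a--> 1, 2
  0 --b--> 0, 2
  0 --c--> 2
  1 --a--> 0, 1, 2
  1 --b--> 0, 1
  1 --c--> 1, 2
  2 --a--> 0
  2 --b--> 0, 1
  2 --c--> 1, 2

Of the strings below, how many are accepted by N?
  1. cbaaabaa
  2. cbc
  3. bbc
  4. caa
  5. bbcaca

5

cbaaabaa: accepted
cbc: accepted
bbc: accepted
caa: accepted
bbcaca: accepted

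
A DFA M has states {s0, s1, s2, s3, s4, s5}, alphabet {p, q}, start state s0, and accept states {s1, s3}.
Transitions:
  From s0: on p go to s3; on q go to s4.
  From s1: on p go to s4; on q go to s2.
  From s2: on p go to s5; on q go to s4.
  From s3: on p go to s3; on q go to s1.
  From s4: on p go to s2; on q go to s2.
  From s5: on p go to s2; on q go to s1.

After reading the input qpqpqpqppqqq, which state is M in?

s0 --q--> s4
s4 --p--> s2
s2 --q--> s4
s4 --p--> s2
s2 --q--> s4
s4 --p--> s2
s2 --q--> s4
s4 --p--> s2
s2 --p--> s5
s5 --q--> s1
s1 --q--> s2
s2 --q--> s4

s4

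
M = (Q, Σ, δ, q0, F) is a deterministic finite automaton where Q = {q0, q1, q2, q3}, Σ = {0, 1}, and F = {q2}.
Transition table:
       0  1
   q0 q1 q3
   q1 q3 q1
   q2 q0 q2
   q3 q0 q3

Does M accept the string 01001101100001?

rejected

q0 --0--> q1
q1 --1--> q1
q1 --0--> q3
q3 --0--> q0
q0 --1--> q3
q3 --1--> q3
q3 --0--> q0
q0 --1--> q3
q3 --1--> q3
q3 --0--> q0
q0 --0--> q1
q1 --0--> q3
q3 --0--> q0
q0 --1--> q3
End in state q3, which is not an accepting state.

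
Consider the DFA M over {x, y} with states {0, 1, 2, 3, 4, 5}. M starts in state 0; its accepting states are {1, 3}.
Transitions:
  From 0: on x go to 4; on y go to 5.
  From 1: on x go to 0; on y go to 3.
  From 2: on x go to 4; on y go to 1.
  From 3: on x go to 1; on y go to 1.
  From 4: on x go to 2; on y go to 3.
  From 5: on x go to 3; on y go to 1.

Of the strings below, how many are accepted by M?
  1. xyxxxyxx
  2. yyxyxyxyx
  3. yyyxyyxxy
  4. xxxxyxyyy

3

xyxxxyxx: rejected
yyxyxyxyx: accepted
yyyxyyxxy: accepted
xxxxyxyyy: accepted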